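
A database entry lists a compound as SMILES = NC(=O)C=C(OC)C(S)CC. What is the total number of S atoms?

Scan the SMILES for S atoms (remember two-letter symbols like Cl and Br are single atoms).
Sulfur count: 1.

1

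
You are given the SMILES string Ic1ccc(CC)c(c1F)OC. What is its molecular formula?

C9H10FIO

Walk through each heavy atom and fill implicit hydrogens from standard valence (C 4, N 3, O 2, S 2, halogen 1); for lowercase aromatic atoms, an aromatic c carries 1 H when it has two neighbours and 0 H with three, and aromatic n carries 0 H:
  atom 1: I (halogen, monovalent) → 0 H
  atom 2: aromatic c, 3 neighbours → 0 H
  atom 3: aromatic c, 2 neighbours → 1 H
  atom 4: aromatic c, 2 neighbours → 1 H
  atom 5: aromatic c, 3 neighbours → 0 H
  atom 6: C, bond orders sum to 2 (valence 4) → 2 H
  atom 7: C, bond orders sum to 1 (valence 4) → 3 H
  atom 8: aromatic c, 3 neighbours → 0 H
  atom 9: aromatic c, 3 neighbours → 0 H
  atom 10: F (halogen, monovalent) → 0 H
  atom 11: O, bond orders sum to 2 (valence 2) → 0 H
  atom 12: C, bond orders sum to 1 (valence 4) → 3 H
Totals → C:9, H:10, F:1, I:1, O:1.
In Hill order: C9H10FIO.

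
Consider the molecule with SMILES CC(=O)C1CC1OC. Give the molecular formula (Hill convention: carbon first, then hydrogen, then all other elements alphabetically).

C6H10O2

Walk through each heavy atom and fill implicit hydrogens from standard valence (C 4, N 3, O 2, S 2, halogen 1):
  atom 1: C, bond orders sum to 1 (valence 4) → 3 H
  atom 2: C, bond orders sum to 4 (valence 4) → 0 H
  atom 3: O, bond orders sum to 2 (valence 2) → 0 H
  atom 4: C, bond orders sum to 3 (valence 4) → 1 H
  atom 5: C, bond orders sum to 2 (valence 4) → 2 H
  atom 6: C, bond orders sum to 3 (valence 4) → 1 H
  atom 7: O, bond orders sum to 2 (valence 2) → 0 H
  atom 8: C, bond orders sum to 1 (valence 4) → 3 H
Totals → C:6, H:10, O:2.
In Hill order: C6H10O2.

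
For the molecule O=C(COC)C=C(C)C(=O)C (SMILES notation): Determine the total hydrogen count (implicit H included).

Walk through each heavy atom and fill implicit hydrogens from standard valence (C 4, N 3, O 2, S 2, halogen 1):
  atom 1: O, bond orders sum to 2 (valence 2) → 0 H
  atom 2: C, bond orders sum to 4 (valence 4) → 0 H
  atom 3: C, bond orders sum to 2 (valence 4) → 2 H
  atom 4: O, bond orders sum to 2 (valence 2) → 0 H
  atom 5: C, bond orders sum to 1 (valence 4) → 3 H
  atom 6: C, bond orders sum to 3 (valence 4) → 1 H
  atom 7: C, bond orders sum to 4 (valence 4) → 0 H
  atom 8: C, bond orders sum to 1 (valence 4) → 3 H
  atom 9: C, bond orders sum to 4 (valence 4) → 0 H
  atom 10: O, bond orders sum to 2 (valence 2) → 0 H
  atom 11: C, bond orders sum to 1 (valence 4) → 3 H
Total hydrogens: 12.

12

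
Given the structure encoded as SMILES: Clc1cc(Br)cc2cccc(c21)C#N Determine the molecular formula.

Walk through each heavy atom and fill implicit hydrogens from standard valence (C 4, N 3, O 2, S 2, halogen 1); for lowercase aromatic atoms, an aromatic c carries 1 H when it has two neighbours and 0 H with three, and aromatic n carries 0 H:
  atom 1: Cl (halogen, monovalent) → 0 H
  atom 2: aromatic c, 3 neighbours → 0 H
  atom 3: aromatic c, 2 neighbours → 1 H
  atom 4: aromatic c, 3 neighbours → 0 H
  atom 5: Br (halogen, monovalent) → 0 H
  atom 6: aromatic c, 2 neighbours → 1 H
  atom 7: aromatic c, 3 neighbours → 0 H
  atom 8: aromatic c, 2 neighbours → 1 H
  atom 9: aromatic c, 2 neighbours → 1 H
  atom 10: aromatic c, 2 neighbours → 1 H
  atom 11: aromatic c, 3 neighbours → 0 H
  atom 12: aromatic c, 3 neighbours → 0 H
  atom 13: C, bond orders sum to 4 (valence 4) → 0 H
  atom 14: N, bond orders sum to 3 (valence 3) → 0 H
Totals → C:11, H:5, Br:1, Cl:1, N:1.
In Hill order: C11H5BrClN.

C11H5BrClN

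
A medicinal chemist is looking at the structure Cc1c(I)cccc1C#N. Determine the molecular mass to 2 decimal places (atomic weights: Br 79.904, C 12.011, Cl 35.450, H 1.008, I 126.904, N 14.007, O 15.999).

First, the molecular formula is C8H6IN (counting implicit H from valence).
  C: 8 × 12.011 = 96.088
  H: 6 × 1.008 = 6.048
  I: 1 × 126.904 = 126.904
  N: 1 × 14.007 = 14.007
Sum: 8×12.011 + 6×1.008 + 1×126.904 + 1×14.007 = 243.047 → 243.05 g/mol.

243.05 g/mol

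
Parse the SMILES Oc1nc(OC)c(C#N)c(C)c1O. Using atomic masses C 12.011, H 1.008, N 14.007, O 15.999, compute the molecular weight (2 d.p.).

First, the molecular formula is C8H8N2O3 (counting implicit H from valence).
  C: 8 × 12.011 = 96.088
  H: 8 × 1.008 = 8.064
  N: 2 × 14.007 = 28.014
  O: 3 × 15.999 = 47.997
Sum: 8×12.011 + 8×1.008 + 2×14.007 + 3×15.999 = 180.163 → 180.16 g/mol.

180.16 g/mol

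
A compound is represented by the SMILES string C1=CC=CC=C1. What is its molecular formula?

C6H6

Walk through each heavy atom and fill implicit hydrogens from standard valence (C 4, N 3, O 2, S 2, halogen 1):
  atom 1: C, bond orders sum to 3 (valence 4) → 1 H
  atom 2: C, bond orders sum to 3 (valence 4) → 1 H
  atom 3: C, bond orders sum to 3 (valence 4) → 1 H
  atom 4: C, bond orders sum to 3 (valence 4) → 1 H
  atom 5: C, bond orders sum to 3 (valence 4) → 1 H
  atom 6: C, bond orders sum to 3 (valence 4) → 1 H
Totals → C:6, H:6.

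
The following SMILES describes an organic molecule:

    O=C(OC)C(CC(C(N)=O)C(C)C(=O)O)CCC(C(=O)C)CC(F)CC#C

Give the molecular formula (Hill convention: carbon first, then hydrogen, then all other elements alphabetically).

C19H28FNO6

Walk through each heavy atom and fill implicit hydrogens from standard valence (C 4, N 3, O 2, S 2, halogen 1):
  atom 1: O, bond orders sum to 2 (valence 2) → 0 H
  atom 2: C, bond orders sum to 4 (valence 4) → 0 H
  atom 3: O, bond orders sum to 2 (valence 2) → 0 H
  atom 4: C, bond orders sum to 1 (valence 4) → 3 H
  atom 5: C, bond orders sum to 3 (valence 4) → 1 H
  atom 6: C, bond orders sum to 2 (valence 4) → 2 H
  atom 7: C, bond orders sum to 3 (valence 4) → 1 H
  atom 8: C, bond orders sum to 4 (valence 4) → 0 H
  atom 9: N, bond orders sum to 1 (valence 3) → 2 H
  atom 10: O, bond orders sum to 2 (valence 2) → 0 H
  atom 11: C, bond orders sum to 3 (valence 4) → 1 H
  atom 12: C, bond orders sum to 1 (valence 4) → 3 H
  atom 13: C, bond orders sum to 4 (valence 4) → 0 H
  atom 14: O, bond orders sum to 2 (valence 2) → 0 H
  atom 15: O, bond orders sum to 1 (valence 2) → 1 H
  atom 16: C, bond orders sum to 2 (valence 4) → 2 H
  atom 17: C, bond orders sum to 2 (valence 4) → 2 H
  atom 18: C, bond orders sum to 3 (valence 4) → 1 H
  atom 19: C, bond orders sum to 4 (valence 4) → 0 H
  atom 20: O, bond orders sum to 2 (valence 2) → 0 H
  atom 21: C, bond orders sum to 1 (valence 4) → 3 H
  atom 22: C, bond orders sum to 2 (valence 4) → 2 H
  atom 23: C, bond orders sum to 3 (valence 4) → 1 H
  atom 24: F (halogen, monovalent) → 0 H
  atom 25: C, bond orders sum to 2 (valence 4) → 2 H
  atom 26: C, bond orders sum to 4 (valence 4) → 0 H
  atom 27: C, bond orders sum to 3 (valence 4) → 1 H
Totals → C:19, H:28, F:1, N:1, O:6.
In Hill order: C19H28FNO6.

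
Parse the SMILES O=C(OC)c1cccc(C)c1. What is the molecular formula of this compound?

C9H10O2

Walk through each heavy atom and fill implicit hydrogens from standard valence (C 4, N 3, O 2, S 2, halogen 1); for lowercase aromatic atoms, an aromatic c carries 1 H when it has two neighbours and 0 H with three, and aromatic n carries 0 H:
  atom 1: O, bond orders sum to 2 (valence 2) → 0 H
  atom 2: C, bond orders sum to 4 (valence 4) → 0 H
  atom 3: O, bond orders sum to 2 (valence 2) → 0 H
  atom 4: C, bond orders sum to 1 (valence 4) → 3 H
  atom 5: aromatic c, 3 neighbours → 0 H
  atom 6: aromatic c, 2 neighbours → 1 H
  atom 7: aromatic c, 2 neighbours → 1 H
  atom 8: aromatic c, 2 neighbours → 1 H
  atom 9: aromatic c, 3 neighbours → 0 H
  atom 10: C, bond orders sum to 1 (valence 4) → 3 H
  atom 11: aromatic c, 2 neighbours → 1 H
Totals → C:9, H:10, O:2.
In Hill order: C9H10O2.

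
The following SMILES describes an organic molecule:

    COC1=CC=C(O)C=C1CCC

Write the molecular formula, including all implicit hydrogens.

Walk through each heavy atom and fill implicit hydrogens from standard valence (C 4, N 3, O 2, S 2, halogen 1):
  atom 1: C, bond orders sum to 1 (valence 4) → 3 H
  atom 2: O, bond orders sum to 2 (valence 2) → 0 H
  atom 3: C, bond orders sum to 4 (valence 4) → 0 H
  atom 4: C, bond orders sum to 3 (valence 4) → 1 H
  atom 5: C, bond orders sum to 3 (valence 4) → 1 H
  atom 6: C, bond orders sum to 4 (valence 4) → 0 H
  atom 7: O, bond orders sum to 1 (valence 2) → 1 H
  atom 8: C, bond orders sum to 3 (valence 4) → 1 H
  atom 9: C, bond orders sum to 4 (valence 4) → 0 H
  atom 10: C, bond orders sum to 2 (valence 4) → 2 H
  atom 11: C, bond orders sum to 2 (valence 4) → 2 H
  atom 12: C, bond orders sum to 1 (valence 4) → 3 H
Totals → C:10, H:14, O:2.
In Hill order: C10H14O2.

C10H14O2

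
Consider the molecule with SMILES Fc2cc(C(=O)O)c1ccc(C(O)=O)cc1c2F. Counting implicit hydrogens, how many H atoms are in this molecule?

6

Walk through each heavy atom and fill implicit hydrogens from standard valence (C 4, N 3, O 2, S 2, halogen 1); for lowercase aromatic atoms, an aromatic c carries 1 H when it has two neighbours and 0 H with three, and aromatic n carries 0 H:
  atom 1: F (halogen, monovalent) → 0 H
  atom 2: aromatic c, 3 neighbours → 0 H
  atom 3: aromatic c, 2 neighbours → 1 H
  atom 4: aromatic c, 3 neighbours → 0 H
  atom 5: C, bond orders sum to 4 (valence 4) → 0 H
  atom 6: O, bond orders sum to 2 (valence 2) → 0 H
  atom 7: O, bond orders sum to 1 (valence 2) → 1 H
  atom 8: aromatic c, 3 neighbours → 0 H
  atom 9: aromatic c, 2 neighbours → 1 H
  atom 10: aromatic c, 2 neighbours → 1 H
  atom 11: aromatic c, 3 neighbours → 0 H
  atom 12: C, bond orders sum to 4 (valence 4) → 0 H
  atom 13: O, bond orders sum to 1 (valence 2) → 1 H
  atom 14: O, bond orders sum to 2 (valence 2) → 0 H
  atom 15: aromatic c, 2 neighbours → 1 H
  atom 16: aromatic c, 3 neighbours → 0 H
  atom 17: aromatic c, 3 neighbours → 0 H
  atom 18: F (halogen, monovalent) → 0 H
Total hydrogens: 6.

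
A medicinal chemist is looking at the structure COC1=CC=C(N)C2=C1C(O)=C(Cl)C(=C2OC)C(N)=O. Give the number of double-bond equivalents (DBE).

Molecular formula: C13H13ClN2O4.
DoU = (2C + 2 + N − H − X) / 2, where X is the halogen count and O/S are ignored.
    = (2·13 + 2 + 2 − 13 − 1) / 2 = 16 / 2 = 8.

8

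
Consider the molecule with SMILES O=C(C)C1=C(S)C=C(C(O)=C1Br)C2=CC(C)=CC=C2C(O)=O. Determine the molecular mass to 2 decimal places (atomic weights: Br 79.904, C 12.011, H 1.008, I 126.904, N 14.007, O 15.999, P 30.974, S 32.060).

First, the molecular formula is C16H13BrO4S (counting implicit H from valence).
  Br: 1 × 79.904 = 79.904
  C: 16 × 12.011 = 192.176
  H: 13 × 1.008 = 13.104
  O: 4 × 15.999 = 63.996
  S: 1 × 32.060 = 32.060
Sum: 1×79.904 + 16×12.011 + 13×1.008 + 4×15.999 + 1×32.060 = 381.240 → 381.24 g/mol.

381.24 g/mol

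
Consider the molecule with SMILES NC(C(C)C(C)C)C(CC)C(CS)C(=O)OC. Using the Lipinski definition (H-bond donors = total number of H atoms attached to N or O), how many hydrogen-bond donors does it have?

2

Donors: find every N or O and count the H atoms it carries.
  atom 1 (N): bond orders sum to 1 → 2 H
  atom 15 (O): bond orders sum to 2 → 0 H
  atom 16 (O): bond orders sum to 2 → 0 H
Lipinski HBD = 2.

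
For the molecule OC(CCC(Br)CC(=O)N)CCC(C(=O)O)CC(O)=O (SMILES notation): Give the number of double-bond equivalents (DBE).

Degree of unsaturation = (number of rings) + (number of π bonds).
Ring closures in the SMILES: 0.
π bonds: 3 double bonds (each 1 DoU) → 3 DoU from unsaturation.
Total DoU = 0 + 3 = 3.

3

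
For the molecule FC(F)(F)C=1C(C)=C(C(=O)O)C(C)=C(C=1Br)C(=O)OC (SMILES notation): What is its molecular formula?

Walk through each heavy atom and fill implicit hydrogens from standard valence (C 4, N 3, O 2, S 2, halogen 1):
  atom 1: F (halogen, monovalent) → 0 H
  atom 2: C, bond orders sum to 4 (valence 4) → 0 H
  atom 3: F (halogen, monovalent) → 0 H
  atom 4: F (halogen, monovalent) → 0 H
  atom 5: C, bond orders sum to 4 (valence 4) → 0 H
  atom 6: C, bond orders sum to 4 (valence 4) → 0 H
  atom 7: C, bond orders sum to 1 (valence 4) → 3 H
  atom 8: C, bond orders sum to 4 (valence 4) → 0 H
  atom 9: C, bond orders sum to 4 (valence 4) → 0 H
  atom 10: O, bond orders sum to 2 (valence 2) → 0 H
  atom 11: O, bond orders sum to 1 (valence 2) → 1 H
  atom 12: C, bond orders sum to 4 (valence 4) → 0 H
  atom 13: C, bond orders sum to 1 (valence 4) → 3 H
  atom 14: C, bond orders sum to 4 (valence 4) → 0 H
  atom 15: C, bond orders sum to 4 (valence 4) → 0 H
  atom 16: Br (halogen, monovalent) → 0 H
  atom 17: C, bond orders sum to 4 (valence 4) → 0 H
  atom 18: O, bond orders sum to 2 (valence 2) → 0 H
  atom 19: O, bond orders sum to 2 (valence 2) → 0 H
  atom 20: C, bond orders sum to 1 (valence 4) → 3 H
Totals → C:12, H:10, Br:1, F:3, O:4.
In Hill order: C12H10BrF3O4.

C12H10BrF3O4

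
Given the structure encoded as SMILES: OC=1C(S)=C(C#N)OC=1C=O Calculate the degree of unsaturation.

6

Degree of unsaturation = (number of rings) + (number of π bonds).
Ring closures in the SMILES: 1.
π bonds: 3 double bonds (each 1 DoU), 1 triple bond (each 2 DoU) → 5 DoU from unsaturation.
Total DoU = 1 + 5 = 6.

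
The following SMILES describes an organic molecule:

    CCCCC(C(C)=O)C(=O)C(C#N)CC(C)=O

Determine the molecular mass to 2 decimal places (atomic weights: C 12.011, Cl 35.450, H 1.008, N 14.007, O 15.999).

237.30 g/mol

First, the molecular formula is C13H19NO3 (counting implicit H from valence).
  C: 13 × 12.011 = 156.143
  H: 19 × 1.008 = 19.152
  N: 1 × 14.007 = 14.007
  O: 3 × 15.999 = 47.997
Sum: 13×12.011 + 19×1.008 + 1×14.007 + 3×15.999 = 237.299 → 237.30 g/mol.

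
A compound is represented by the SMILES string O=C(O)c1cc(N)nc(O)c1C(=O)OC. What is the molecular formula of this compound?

C8H8N2O5

Walk through each heavy atom and fill implicit hydrogens from standard valence (C 4, N 3, O 2, S 2, halogen 1); for lowercase aromatic atoms, an aromatic c carries 1 H when it has two neighbours and 0 H with three, and aromatic n carries 0 H:
  atom 1: O, bond orders sum to 2 (valence 2) → 0 H
  atom 2: C, bond orders sum to 4 (valence 4) → 0 H
  atom 3: O, bond orders sum to 1 (valence 2) → 1 H
  atom 4: aromatic c, 3 neighbours → 0 H
  atom 5: aromatic c, 2 neighbours → 1 H
  atom 6: aromatic c, 3 neighbours → 0 H
  atom 7: N, bond orders sum to 1 (valence 3) → 2 H
  atom 8: aromatic n, 2 neighbours → 0 H
  atom 9: aromatic c, 3 neighbours → 0 H
  atom 10: O, bond orders sum to 1 (valence 2) → 1 H
  atom 11: aromatic c, 3 neighbours → 0 H
  atom 12: C, bond orders sum to 4 (valence 4) → 0 H
  atom 13: O, bond orders sum to 2 (valence 2) → 0 H
  atom 14: O, bond orders sum to 2 (valence 2) → 0 H
  atom 15: C, bond orders sum to 1 (valence 4) → 3 H
Totals → C:8, H:8, N:2, O:5.
In Hill order: C8H8N2O5.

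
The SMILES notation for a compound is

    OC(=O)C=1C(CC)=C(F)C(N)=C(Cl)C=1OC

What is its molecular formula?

Walk through each heavy atom and fill implicit hydrogens from standard valence (C 4, N 3, O 2, S 2, halogen 1):
  atom 1: O, bond orders sum to 1 (valence 2) → 1 H
  atom 2: C, bond orders sum to 4 (valence 4) → 0 H
  atom 3: O, bond orders sum to 2 (valence 2) → 0 H
  atom 4: C, bond orders sum to 4 (valence 4) → 0 H
  atom 5: C, bond orders sum to 4 (valence 4) → 0 H
  atom 6: C, bond orders sum to 2 (valence 4) → 2 H
  atom 7: C, bond orders sum to 1 (valence 4) → 3 H
  atom 8: C, bond orders sum to 4 (valence 4) → 0 H
  atom 9: F (halogen, monovalent) → 0 H
  atom 10: C, bond orders sum to 4 (valence 4) → 0 H
  atom 11: N, bond orders sum to 1 (valence 3) → 2 H
  atom 12: C, bond orders sum to 4 (valence 4) → 0 H
  atom 13: Cl (halogen, monovalent) → 0 H
  atom 14: C, bond orders sum to 4 (valence 4) → 0 H
  atom 15: O, bond orders sum to 2 (valence 2) → 0 H
  atom 16: C, bond orders sum to 1 (valence 4) → 3 H
Totals → C:10, H:11, Cl:1, F:1, N:1, O:3.

C10H11ClFNO3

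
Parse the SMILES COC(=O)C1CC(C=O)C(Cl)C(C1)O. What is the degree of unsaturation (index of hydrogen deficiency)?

Molecular formula: C9H13ClO4.
DoU = (2C + 2 + N − H − X) / 2, where X is the halogen count and O/S are ignored.
    = (2·9 + 2 + 0 − 13 − 1) / 2 = 6 / 2 = 3.

3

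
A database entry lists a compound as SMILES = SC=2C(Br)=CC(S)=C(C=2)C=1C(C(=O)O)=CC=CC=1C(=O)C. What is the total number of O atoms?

Scan the SMILES for O atoms (remember two-letter symbols like Cl and Br are single atoms).
Oxygen count: 3.

3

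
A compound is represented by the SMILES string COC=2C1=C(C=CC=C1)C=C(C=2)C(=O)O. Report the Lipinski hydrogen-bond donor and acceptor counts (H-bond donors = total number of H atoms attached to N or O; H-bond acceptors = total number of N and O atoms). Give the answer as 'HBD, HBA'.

1, 3

Donors: find every N or O and count the H atoms it carries.
  atom 2 (O): bond orders sum to 2 → 0 H
  atom 14 (O): bond orders sum to 2 → 0 H
  atom 15 (O): bond orders sum to 1 → 1 H
Lipinski HBD = 1.
Acceptors: N atoms = 0, O atoms = 3 → HBA = 3.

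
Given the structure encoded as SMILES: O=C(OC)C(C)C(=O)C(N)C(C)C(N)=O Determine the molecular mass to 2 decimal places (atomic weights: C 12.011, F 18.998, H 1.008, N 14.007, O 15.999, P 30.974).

First, the molecular formula is C9H16N2O4 (counting implicit H from valence).
  C: 9 × 12.011 = 108.099
  H: 16 × 1.008 = 16.128
  N: 2 × 14.007 = 28.014
  O: 4 × 15.999 = 63.996
Sum: 9×12.011 + 16×1.008 + 2×14.007 + 4×15.999 = 216.237 → 216.24 g/mol.

216.24 g/mol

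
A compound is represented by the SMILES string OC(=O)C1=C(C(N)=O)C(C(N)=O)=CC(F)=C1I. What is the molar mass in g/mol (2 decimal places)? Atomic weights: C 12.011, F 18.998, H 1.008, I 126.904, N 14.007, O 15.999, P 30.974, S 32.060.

352.06 g/mol

First, the molecular formula is C9H6FIN2O4 (counting implicit H from valence).
  C: 9 × 12.011 = 108.099
  F: 1 × 18.998 = 18.998
  H: 6 × 1.008 = 6.048
  I: 1 × 126.904 = 126.904
  N: 2 × 14.007 = 28.014
  O: 4 × 15.999 = 63.996
Sum: 9×12.011 + 1×18.998 + 6×1.008 + 1×126.904 + 2×14.007 + 4×15.999 = 352.059 → 352.06 g/mol.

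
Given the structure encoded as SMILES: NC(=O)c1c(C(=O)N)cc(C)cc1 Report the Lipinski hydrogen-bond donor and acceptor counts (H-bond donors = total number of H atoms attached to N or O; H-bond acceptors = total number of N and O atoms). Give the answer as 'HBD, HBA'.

4, 4

Donors: find every N or O and count the H atoms it carries.
  atom 1 (N): bond orders sum to 1 → 2 H
  atom 3 (O): bond orders sum to 2 → 0 H
  atom 7 (O): bond orders sum to 2 → 0 H
  atom 8 (N): bond orders sum to 1 → 2 H
Lipinski HBD = 4.
Acceptors: N atoms = 2, O atoms = 2 → HBA = 4.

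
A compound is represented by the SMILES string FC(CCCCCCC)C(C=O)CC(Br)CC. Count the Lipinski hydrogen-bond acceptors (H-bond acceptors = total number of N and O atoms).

1

N atoms: 0; O atoms: 1.
Lipinski HBA = 0 + 1 = 1.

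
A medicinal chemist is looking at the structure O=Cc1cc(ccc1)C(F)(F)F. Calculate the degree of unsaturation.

Molecular formula: C8H5F3O.
DoU = (2C + 2 + N − H − X) / 2, where X is the halogen count and O/S are ignored.
    = (2·8 + 2 + 0 − 5 − 3) / 2 = 10 / 2 = 5.

5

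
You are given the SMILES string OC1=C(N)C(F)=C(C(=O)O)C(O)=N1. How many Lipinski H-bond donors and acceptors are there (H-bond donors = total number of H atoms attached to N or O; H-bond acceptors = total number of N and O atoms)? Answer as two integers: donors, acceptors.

5, 6

Donors: find every N or O and count the H atoms it carries.
  atom 1 (O): bond orders sum to 1 → 1 H
  atom 4 (N): bond orders sum to 1 → 2 H
  atom 9 (O): bond orders sum to 2 → 0 H
  atom 10 (O): bond orders sum to 1 → 1 H
  atom 12 (O): bond orders sum to 1 → 1 H
  atom 13 (N): bond orders sum to 3 → 0 H
Lipinski HBD = 5.
Acceptors: N atoms = 2, O atoms = 4 → HBA = 6.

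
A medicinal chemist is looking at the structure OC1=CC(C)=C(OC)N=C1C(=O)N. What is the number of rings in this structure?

1

In SMILES, each pair of matching ring-closure digits denotes one ring-closing bond; the number of such bonds equals the number of independent rings.
Ring-closure bonds here: 1.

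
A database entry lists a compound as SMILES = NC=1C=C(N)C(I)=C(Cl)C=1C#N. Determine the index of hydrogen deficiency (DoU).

Molecular formula: C7H5ClIN3.
DoU = (2C + 2 + N − H − X) / 2, where X is the halogen count and O/S are ignored.
    = (2·7 + 2 + 3 − 5 − 2) / 2 = 12 / 2 = 6.

6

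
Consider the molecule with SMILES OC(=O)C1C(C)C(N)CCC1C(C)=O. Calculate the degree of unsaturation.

Molecular formula: C10H17NO3.
DoU = (2C + 2 + N − H − X) / 2, where X is the halogen count and O/S are ignored.
    = (2·10 + 2 + 1 − 17 − 0) / 2 = 6 / 2 = 3.

3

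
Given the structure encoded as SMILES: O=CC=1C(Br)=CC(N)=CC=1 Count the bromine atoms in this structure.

1

Scan the SMILES for Br atoms (remember two-letter symbols like Cl and Br are single atoms).
Bromine count: 1.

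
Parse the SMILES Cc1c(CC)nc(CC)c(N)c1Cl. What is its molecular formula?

Walk through each heavy atom and fill implicit hydrogens from standard valence (C 4, N 3, O 2, S 2, halogen 1); for lowercase aromatic atoms, an aromatic c carries 1 H when it has two neighbours and 0 H with three, and aromatic n carries 0 H:
  atom 1: C, bond orders sum to 1 (valence 4) → 3 H
  atom 2: aromatic c, 3 neighbours → 0 H
  atom 3: aromatic c, 3 neighbours → 0 H
  atom 4: C, bond orders sum to 2 (valence 4) → 2 H
  atom 5: C, bond orders sum to 1 (valence 4) → 3 H
  atom 6: aromatic n, 2 neighbours → 0 H
  atom 7: aromatic c, 3 neighbours → 0 H
  atom 8: C, bond orders sum to 2 (valence 4) → 2 H
  atom 9: C, bond orders sum to 1 (valence 4) → 3 H
  atom 10: aromatic c, 3 neighbours → 0 H
  atom 11: N, bond orders sum to 1 (valence 3) → 2 H
  atom 12: aromatic c, 3 neighbours → 0 H
  atom 13: Cl (halogen, monovalent) → 0 H
Totals → C:10, H:15, Cl:1, N:2.

C10H15ClN2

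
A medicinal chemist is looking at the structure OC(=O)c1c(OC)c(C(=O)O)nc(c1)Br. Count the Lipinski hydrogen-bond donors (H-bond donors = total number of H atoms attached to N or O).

2

Donors: find every N or O and count the H atoms it carries.
  atom 1 (O): bond orders sum to 1 → 1 H
  atom 3 (O): bond orders sum to 2 → 0 H
  atom 6 (O): bond orders sum to 2 → 0 H
  atom 10 (O): bond orders sum to 2 → 0 H
  atom 11 (O): bond orders sum to 1 → 1 H
  atom 12 (N): bond orders sum to 3 → 0 H
Lipinski HBD = 2.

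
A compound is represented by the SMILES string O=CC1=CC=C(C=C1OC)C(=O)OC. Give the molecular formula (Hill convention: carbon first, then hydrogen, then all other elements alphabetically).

C10H10O4

Walk through each heavy atom and fill implicit hydrogens from standard valence (C 4, N 3, O 2, S 2, halogen 1):
  atom 1: O, bond orders sum to 2 (valence 2) → 0 H
  atom 2: C, bond orders sum to 3 (valence 4) → 1 H
  atom 3: C, bond orders sum to 4 (valence 4) → 0 H
  atom 4: C, bond orders sum to 3 (valence 4) → 1 H
  atom 5: C, bond orders sum to 3 (valence 4) → 1 H
  atom 6: C, bond orders sum to 4 (valence 4) → 0 H
  atom 7: C, bond orders sum to 3 (valence 4) → 1 H
  atom 8: C, bond orders sum to 4 (valence 4) → 0 H
  atom 9: O, bond orders sum to 2 (valence 2) → 0 H
  atom 10: C, bond orders sum to 1 (valence 4) → 3 H
  atom 11: C, bond orders sum to 4 (valence 4) → 0 H
  atom 12: O, bond orders sum to 2 (valence 2) → 0 H
  atom 13: O, bond orders sum to 2 (valence 2) → 0 H
  atom 14: C, bond orders sum to 1 (valence 4) → 3 H
Totals → C:10, H:10, O:4.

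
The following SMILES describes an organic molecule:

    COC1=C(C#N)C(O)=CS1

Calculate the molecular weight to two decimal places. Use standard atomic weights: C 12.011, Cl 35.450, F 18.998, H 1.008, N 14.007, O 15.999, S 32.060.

First, the molecular formula is C6H5NO2S (counting implicit H from valence).
  C: 6 × 12.011 = 72.066
  H: 5 × 1.008 = 5.040
  N: 1 × 14.007 = 14.007
  O: 2 × 15.999 = 31.998
  S: 1 × 32.060 = 32.060
Sum: 6×12.011 + 5×1.008 + 1×14.007 + 2×15.999 + 1×32.060 = 155.171 → 155.17 g/mol.

155.17 g/mol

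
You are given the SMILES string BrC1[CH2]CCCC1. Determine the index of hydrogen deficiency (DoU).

1

Degree of unsaturation = (number of rings) + (number of π bonds).
Ring closures in the SMILES: 1.
π bonds: none → 0 DoU from unsaturation.
Total DoU = 1 + 0 = 1.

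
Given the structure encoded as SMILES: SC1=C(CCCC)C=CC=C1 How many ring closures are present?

In SMILES, each pair of matching ring-closure digits denotes one ring-closing bond; the number of such bonds equals the number of independent rings.
Ring-closure bonds here: 1.

1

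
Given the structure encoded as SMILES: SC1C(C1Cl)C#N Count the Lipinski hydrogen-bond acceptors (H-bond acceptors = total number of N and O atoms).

N atoms: 1; O atoms: 0.
Lipinski HBA = 1 + 0 = 1.

1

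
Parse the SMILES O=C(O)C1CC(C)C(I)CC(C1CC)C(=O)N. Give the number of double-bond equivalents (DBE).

Degree of unsaturation = (number of rings) + (number of π bonds).
Ring closures in the SMILES: 1.
π bonds: 2 double bonds (each 1 DoU) → 2 DoU from unsaturation.
Total DoU = 1 + 2 = 3.

3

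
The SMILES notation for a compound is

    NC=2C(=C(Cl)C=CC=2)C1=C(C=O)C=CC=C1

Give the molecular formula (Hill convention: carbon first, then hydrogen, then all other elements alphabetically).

C13H10ClNO

Walk through each heavy atom and fill implicit hydrogens from standard valence (C 4, N 3, O 2, S 2, halogen 1):
  atom 1: N, bond orders sum to 1 (valence 3) → 2 H
  atom 2: C, bond orders sum to 4 (valence 4) → 0 H
  atom 3: C, bond orders sum to 4 (valence 4) → 0 H
  atom 4: C, bond orders sum to 4 (valence 4) → 0 H
  atom 5: Cl (halogen, monovalent) → 0 H
  atom 6: C, bond orders sum to 3 (valence 4) → 1 H
  atom 7: C, bond orders sum to 3 (valence 4) → 1 H
  atom 8: C, bond orders sum to 3 (valence 4) → 1 H
  atom 9: C, bond orders sum to 4 (valence 4) → 0 H
  atom 10: C, bond orders sum to 4 (valence 4) → 0 H
  atom 11: C, bond orders sum to 3 (valence 4) → 1 H
  atom 12: O, bond orders sum to 2 (valence 2) → 0 H
  atom 13: C, bond orders sum to 3 (valence 4) → 1 H
  atom 14: C, bond orders sum to 3 (valence 4) → 1 H
  atom 15: C, bond orders sum to 3 (valence 4) → 1 H
  atom 16: C, bond orders sum to 3 (valence 4) → 1 H
Totals → C:13, H:10, Cl:1, N:1, O:1.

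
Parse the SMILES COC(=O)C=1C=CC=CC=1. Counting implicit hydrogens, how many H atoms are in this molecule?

8

Walk through each heavy atom and fill implicit hydrogens from standard valence (C 4, N 3, O 2, S 2, halogen 1):
  atom 1: C, bond orders sum to 1 (valence 4) → 3 H
  atom 2: O, bond orders sum to 2 (valence 2) → 0 H
  atom 3: C, bond orders sum to 4 (valence 4) → 0 H
  atom 4: O, bond orders sum to 2 (valence 2) → 0 H
  atom 5: C, bond orders sum to 4 (valence 4) → 0 H
  atom 6: C, bond orders sum to 3 (valence 4) → 1 H
  atom 7: C, bond orders sum to 3 (valence 4) → 1 H
  atom 8: C, bond orders sum to 3 (valence 4) → 1 H
  atom 9: C, bond orders sum to 3 (valence 4) → 1 H
  atom 10: C, bond orders sum to 3 (valence 4) → 1 H
Total hydrogens: 8.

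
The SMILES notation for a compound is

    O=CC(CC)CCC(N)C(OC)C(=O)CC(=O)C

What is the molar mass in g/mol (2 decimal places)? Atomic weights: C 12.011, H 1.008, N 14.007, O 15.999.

257.33 g/mol

First, the molecular formula is C13H23NO4 (counting implicit H from valence).
  C: 13 × 12.011 = 156.143
  H: 23 × 1.008 = 23.184
  N: 1 × 14.007 = 14.007
  O: 4 × 15.999 = 63.996
Sum: 13×12.011 + 23×1.008 + 1×14.007 + 4×15.999 = 257.330 → 257.33 g/mol.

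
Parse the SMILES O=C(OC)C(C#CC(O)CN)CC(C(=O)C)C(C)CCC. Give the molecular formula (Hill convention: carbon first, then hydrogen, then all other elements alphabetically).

C16H27NO4

Walk through each heavy atom and fill implicit hydrogens from standard valence (C 4, N 3, O 2, S 2, halogen 1):
  atom 1: O, bond orders sum to 2 (valence 2) → 0 H
  atom 2: C, bond orders sum to 4 (valence 4) → 0 H
  atom 3: O, bond orders sum to 2 (valence 2) → 0 H
  atom 4: C, bond orders sum to 1 (valence 4) → 3 H
  atom 5: C, bond orders sum to 3 (valence 4) → 1 H
  atom 6: C, bond orders sum to 4 (valence 4) → 0 H
  atom 7: C, bond orders sum to 4 (valence 4) → 0 H
  atom 8: C, bond orders sum to 3 (valence 4) → 1 H
  atom 9: O, bond orders sum to 1 (valence 2) → 1 H
  atom 10: C, bond orders sum to 2 (valence 4) → 2 H
  atom 11: N, bond orders sum to 1 (valence 3) → 2 H
  atom 12: C, bond orders sum to 2 (valence 4) → 2 H
  atom 13: C, bond orders sum to 3 (valence 4) → 1 H
  atom 14: C, bond orders sum to 4 (valence 4) → 0 H
  atom 15: O, bond orders sum to 2 (valence 2) → 0 H
  atom 16: C, bond orders sum to 1 (valence 4) → 3 H
  atom 17: C, bond orders sum to 3 (valence 4) → 1 H
  atom 18: C, bond orders sum to 1 (valence 4) → 3 H
  atom 19: C, bond orders sum to 2 (valence 4) → 2 H
  atom 20: C, bond orders sum to 2 (valence 4) → 2 H
  atom 21: C, bond orders sum to 1 (valence 4) → 3 H
Totals → C:16, H:27, N:1, O:4.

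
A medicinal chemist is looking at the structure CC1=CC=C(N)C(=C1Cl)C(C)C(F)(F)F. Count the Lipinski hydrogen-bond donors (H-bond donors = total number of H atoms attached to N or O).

Donors: find every N or O and count the H atoms it carries.
  atom 6 (N): bond orders sum to 1 → 2 H
Lipinski HBD = 2.

2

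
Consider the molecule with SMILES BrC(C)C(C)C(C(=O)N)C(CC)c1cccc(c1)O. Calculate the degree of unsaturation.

Molecular formula: C15H22BrNO2.
DoU = (2C + 2 + N − H − X) / 2, where X is the halogen count and O/S are ignored.
    = (2·15 + 2 + 1 − 22 − 1) / 2 = 10 / 2 = 5.

5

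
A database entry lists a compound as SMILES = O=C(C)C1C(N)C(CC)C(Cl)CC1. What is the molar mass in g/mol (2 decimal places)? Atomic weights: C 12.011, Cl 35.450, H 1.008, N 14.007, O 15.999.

First, the molecular formula is C10H18ClNO (counting implicit H from valence).
  C: 10 × 12.011 = 120.110
  Cl: 1 × 35.450 = 35.450
  H: 18 × 1.008 = 18.144
  N: 1 × 14.007 = 14.007
  O: 1 × 15.999 = 15.999
Sum: 10×12.011 + 1×35.450 + 18×1.008 + 1×14.007 + 1×15.999 = 203.710 → 203.71 g/mol.

203.71 g/mol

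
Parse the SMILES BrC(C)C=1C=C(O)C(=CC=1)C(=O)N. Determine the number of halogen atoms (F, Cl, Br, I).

Halogen atoms appear at heavy-atom position 1 (1×Br).
Other groups present: 1 amide, 1 hydroxyl.
Halogen count: 1.

1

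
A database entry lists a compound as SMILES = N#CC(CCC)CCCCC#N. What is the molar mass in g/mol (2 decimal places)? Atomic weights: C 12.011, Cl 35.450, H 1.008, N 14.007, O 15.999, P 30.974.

First, the molecular formula is C10H16N2 (counting implicit H from valence).
  C: 10 × 12.011 = 120.110
  H: 16 × 1.008 = 16.128
  N: 2 × 14.007 = 28.014
Sum: 10×12.011 + 16×1.008 + 2×14.007 = 164.252 → 164.25 g/mol.

164.25 g/mol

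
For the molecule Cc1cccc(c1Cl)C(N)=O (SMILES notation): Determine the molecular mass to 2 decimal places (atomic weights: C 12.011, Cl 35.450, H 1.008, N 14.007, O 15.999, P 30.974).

First, the molecular formula is C8H8ClNO (counting implicit H from valence).
  C: 8 × 12.011 = 96.088
  Cl: 1 × 35.450 = 35.450
  H: 8 × 1.008 = 8.064
  N: 1 × 14.007 = 14.007
  O: 1 × 15.999 = 15.999
Sum: 8×12.011 + 1×35.450 + 8×1.008 + 1×14.007 + 1×15.999 = 169.608 → 169.61 g/mol.

169.61 g/mol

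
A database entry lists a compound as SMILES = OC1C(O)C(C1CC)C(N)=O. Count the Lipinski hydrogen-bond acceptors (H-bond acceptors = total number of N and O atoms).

N atoms: 1; O atoms: 3.
Lipinski HBA = 1 + 3 = 4.

4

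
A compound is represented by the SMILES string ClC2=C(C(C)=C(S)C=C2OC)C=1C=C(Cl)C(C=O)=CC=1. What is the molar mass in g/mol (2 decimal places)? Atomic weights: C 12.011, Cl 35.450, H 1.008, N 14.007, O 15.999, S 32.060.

327.22 g/mol

First, the molecular formula is C15H12Cl2O2S (counting implicit H from valence).
  C: 15 × 12.011 = 180.165
  Cl: 2 × 35.450 = 70.900
  H: 12 × 1.008 = 12.096
  O: 2 × 15.999 = 31.998
  S: 1 × 32.060 = 32.060
Sum: 15×12.011 + 2×35.450 + 12×1.008 + 2×15.999 + 1×32.060 = 327.219 → 327.22 g/mol.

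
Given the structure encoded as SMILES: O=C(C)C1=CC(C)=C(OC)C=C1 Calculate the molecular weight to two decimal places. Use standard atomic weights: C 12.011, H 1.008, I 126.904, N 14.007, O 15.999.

First, the molecular formula is C10H12O2 (counting implicit H from valence).
  C: 10 × 12.011 = 120.110
  H: 12 × 1.008 = 12.096
  O: 2 × 15.999 = 31.998
Sum: 10×12.011 + 12×1.008 + 2×15.999 = 164.204 → 164.20 g/mol.

164.20 g/mol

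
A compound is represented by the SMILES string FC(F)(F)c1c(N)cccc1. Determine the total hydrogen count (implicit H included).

Walk through each heavy atom and fill implicit hydrogens from standard valence (C 4, N 3, O 2, S 2, halogen 1); for lowercase aromatic atoms, an aromatic c carries 1 H when it has two neighbours and 0 H with three, and aromatic n carries 0 H:
  atom 1: F (halogen, monovalent) → 0 H
  atom 2: C, bond orders sum to 4 (valence 4) → 0 H
  atom 3: F (halogen, monovalent) → 0 H
  atom 4: F (halogen, monovalent) → 0 H
  atom 5: aromatic c, 3 neighbours → 0 H
  atom 6: aromatic c, 3 neighbours → 0 H
  atom 7: N, bond orders sum to 1 (valence 3) → 2 H
  atom 8: aromatic c, 2 neighbours → 1 H
  atom 9: aromatic c, 2 neighbours → 1 H
  atom 10: aromatic c, 2 neighbours → 1 H
  atom 11: aromatic c, 2 neighbours → 1 H
Total hydrogens: 6.

6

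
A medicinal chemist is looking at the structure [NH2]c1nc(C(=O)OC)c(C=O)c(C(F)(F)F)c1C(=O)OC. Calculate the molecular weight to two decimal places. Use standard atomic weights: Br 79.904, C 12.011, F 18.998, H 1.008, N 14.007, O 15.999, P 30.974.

First, the molecular formula is C11H9F3N2O5 (counting implicit H from valence).
  C: 11 × 12.011 = 132.121
  F: 3 × 18.998 = 56.994
  H: 9 × 1.008 = 9.072
  N: 2 × 14.007 = 28.014
  O: 5 × 15.999 = 79.995
Sum: 11×12.011 + 3×18.998 + 9×1.008 + 2×14.007 + 5×15.999 = 306.196 → 306.20 g/mol.

306.20 g/mol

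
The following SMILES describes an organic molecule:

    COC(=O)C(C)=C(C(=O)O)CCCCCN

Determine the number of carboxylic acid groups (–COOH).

The carboxylic acid motif appears at heavy-atom position 8 in the SMILES.
Other groups present: 1 alkene, 1 ester, 1 primary amine.
Carboxylic acid count: 1.

1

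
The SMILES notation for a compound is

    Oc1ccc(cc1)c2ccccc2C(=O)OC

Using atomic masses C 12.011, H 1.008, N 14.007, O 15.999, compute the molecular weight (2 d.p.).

228.25 g/mol

First, the molecular formula is C14H12O3 (counting implicit H from valence).
  C: 14 × 12.011 = 168.154
  H: 12 × 1.008 = 12.096
  O: 3 × 15.999 = 47.997
Sum: 14×12.011 + 12×1.008 + 3×15.999 = 228.247 → 228.25 g/mol.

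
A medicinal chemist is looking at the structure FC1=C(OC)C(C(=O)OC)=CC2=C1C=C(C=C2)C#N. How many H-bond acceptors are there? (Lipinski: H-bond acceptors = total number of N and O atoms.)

4

N atoms: 1; O atoms: 3.
Lipinski HBA = 1 + 3 = 4.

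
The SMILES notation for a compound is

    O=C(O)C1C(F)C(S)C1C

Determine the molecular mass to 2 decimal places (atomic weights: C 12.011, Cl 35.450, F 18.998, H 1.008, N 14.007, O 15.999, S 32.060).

164.19 g/mol

First, the molecular formula is C6H9FO2S (counting implicit H from valence).
  C: 6 × 12.011 = 72.066
  F: 1 × 18.998 = 18.998
  H: 9 × 1.008 = 9.072
  O: 2 × 15.999 = 31.998
  S: 1 × 32.060 = 32.060
Sum: 6×12.011 + 1×18.998 + 9×1.008 + 2×15.999 + 1×32.060 = 164.194 → 164.19 g/mol.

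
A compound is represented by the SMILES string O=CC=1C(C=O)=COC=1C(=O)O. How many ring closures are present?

In SMILES, each pair of matching ring-closure digits denotes one ring-closing bond; the number of such bonds equals the number of independent rings.
Ring-closure bonds here: 1.

1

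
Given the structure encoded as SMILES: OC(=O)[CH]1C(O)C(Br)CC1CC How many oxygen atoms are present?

Scan the SMILES for O atoms (remember two-letter symbols like Cl and Br are single atoms).
Oxygen count: 3.

3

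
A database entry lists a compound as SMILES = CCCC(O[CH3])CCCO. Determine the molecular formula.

Walk through each heavy atom and fill implicit hydrogens from standard valence (C 4, N 3, O 2, S 2, halogen 1):
  atom 1: C, bond orders sum to 1 (valence 4) → 3 H
  atom 2: C, bond orders sum to 2 (valence 4) → 2 H
  atom 3: C, bond orders sum to 2 (valence 4) → 2 H
  atom 4: C, bond orders sum to 3 (valence 4) → 1 H
  atom 5: O, bond orders sum to 2 (valence 2) → 0 H
  atom 6: C with explicit H count 3
  atom 7: C, bond orders sum to 2 (valence 4) → 2 H
  atom 8: C, bond orders sum to 2 (valence 4) → 2 H
  atom 9: C, bond orders sum to 2 (valence 4) → 2 H
  atom 10: O, bond orders sum to 1 (valence 2) → 1 H
Totals → C:8, H:18, O:2.
In Hill order: C8H18O2.

C8H18O2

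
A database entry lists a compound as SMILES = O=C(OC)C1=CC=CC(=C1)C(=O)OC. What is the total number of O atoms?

Scan the SMILES for O atoms (remember two-letter symbols like Cl and Br are single atoms).
Oxygen count: 4.

4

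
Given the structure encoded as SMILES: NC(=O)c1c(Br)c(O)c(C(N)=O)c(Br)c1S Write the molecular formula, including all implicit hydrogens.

C8H6Br2N2O3S

Walk through each heavy atom and fill implicit hydrogens from standard valence (C 4, N 3, O 2, S 2, halogen 1); for lowercase aromatic atoms, an aromatic c carries 1 H when it has two neighbours and 0 H with three, and aromatic n carries 0 H:
  atom 1: N, bond orders sum to 1 (valence 3) → 2 H
  atom 2: C, bond orders sum to 4 (valence 4) → 0 H
  atom 3: O, bond orders sum to 2 (valence 2) → 0 H
  atom 4: aromatic c, 3 neighbours → 0 H
  atom 5: aromatic c, 3 neighbours → 0 H
  atom 6: Br (halogen, monovalent) → 0 H
  atom 7: aromatic c, 3 neighbours → 0 H
  atom 8: O, bond orders sum to 1 (valence 2) → 1 H
  atom 9: aromatic c, 3 neighbours → 0 H
  atom 10: C, bond orders sum to 4 (valence 4) → 0 H
  atom 11: N, bond orders sum to 1 (valence 3) → 2 H
  atom 12: O, bond orders sum to 2 (valence 2) → 0 H
  atom 13: aromatic c, 3 neighbours → 0 H
  atom 14: Br (halogen, monovalent) → 0 H
  atom 15: aromatic c, 3 neighbours → 0 H
  atom 16: S, bond orders sum to 1 (valence 2) → 1 H
Totals → C:8, H:6, Br:2, N:2, O:3, S:1.
In Hill order: C8H6Br2N2O3S.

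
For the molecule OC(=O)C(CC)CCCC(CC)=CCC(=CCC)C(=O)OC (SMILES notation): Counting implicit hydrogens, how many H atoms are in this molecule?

30

Walk through each heavy atom and fill implicit hydrogens from standard valence (C 4, N 3, O 2, S 2, halogen 1):
  atom 1: O, bond orders sum to 1 (valence 2) → 1 H
  atom 2: C, bond orders sum to 4 (valence 4) → 0 H
  atom 3: O, bond orders sum to 2 (valence 2) → 0 H
  atom 4: C, bond orders sum to 3 (valence 4) → 1 H
  atom 5: C, bond orders sum to 2 (valence 4) → 2 H
  atom 6: C, bond orders sum to 1 (valence 4) → 3 H
  atom 7: C, bond orders sum to 2 (valence 4) → 2 H
  atom 8: C, bond orders sum to 2 (valence 4) → 2 H
  atom 9: C, bond orders sum to 2 (valence 4) → 2 H
  atom 10: C, bond orders sum to 4 (valence 4) → 0 H
  atom 11: C, bond orders sum to 2 (valence 4) → 2 H
  atom 12: C, bond orders sum to 1 (valence 4) → 3 H
  atom 13: C, bond orders sum to 3 (valence 4) → 1 H
  atom 14: C, bond orders sum to 2 (valence 4) → 2 H
  atom 15: C, bond orders sum to 4 (valence 4) → 0 H
  atom 16: C, bond orders sum to 3 (valence 4) → 1 H
  atom 17: C, bond orders sum to 2 (valence 4) → 2 H
  atom 18: C, bond orders sum to 1 (valence 4) → 3 H
  atom 19: C, bond orders sum to 4 (valence 4) → 0 H
  atom 20: O, bond orders sum to 2 (valence 2) → 0 H
  atom 21: O, bond orders sum to 2 (valence 2) → 0 H
  atom 22: C, bond orders sum to 1 (valence 4) → 3 H
Total hydrogens: 30.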